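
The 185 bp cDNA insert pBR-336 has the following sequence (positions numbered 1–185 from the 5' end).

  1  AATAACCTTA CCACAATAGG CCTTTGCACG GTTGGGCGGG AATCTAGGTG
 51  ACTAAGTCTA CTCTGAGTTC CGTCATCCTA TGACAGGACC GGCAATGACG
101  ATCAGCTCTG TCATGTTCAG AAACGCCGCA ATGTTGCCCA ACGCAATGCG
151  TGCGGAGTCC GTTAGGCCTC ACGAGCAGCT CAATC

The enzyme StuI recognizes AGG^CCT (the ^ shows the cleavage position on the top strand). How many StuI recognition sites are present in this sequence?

AGGCCT occurs starting at positions 18, 164.
StuI cuts at 2 sites.

2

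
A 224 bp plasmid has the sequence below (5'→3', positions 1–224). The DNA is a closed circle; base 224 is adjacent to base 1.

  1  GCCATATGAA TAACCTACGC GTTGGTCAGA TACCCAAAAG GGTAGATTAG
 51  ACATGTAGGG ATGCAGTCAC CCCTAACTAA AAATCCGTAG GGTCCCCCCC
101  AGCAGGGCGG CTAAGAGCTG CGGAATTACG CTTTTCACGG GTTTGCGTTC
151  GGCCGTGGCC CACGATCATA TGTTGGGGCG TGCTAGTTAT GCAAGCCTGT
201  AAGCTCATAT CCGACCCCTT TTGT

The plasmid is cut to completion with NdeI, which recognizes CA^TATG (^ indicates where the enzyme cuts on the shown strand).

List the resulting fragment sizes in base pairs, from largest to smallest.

NdeI sites (CATATG) start at positions 3, 167.
NdeI cuts after base 2 of each site, so after positions 4, 168.
Circular molecule, 2 cuts → 2 fragments:
  5–168 → 164 bp
  169–224 then 1–4 → 56 + 4 = 60 bp
Sorted largest to smallest: 164, 60 bp.

164, 60 bp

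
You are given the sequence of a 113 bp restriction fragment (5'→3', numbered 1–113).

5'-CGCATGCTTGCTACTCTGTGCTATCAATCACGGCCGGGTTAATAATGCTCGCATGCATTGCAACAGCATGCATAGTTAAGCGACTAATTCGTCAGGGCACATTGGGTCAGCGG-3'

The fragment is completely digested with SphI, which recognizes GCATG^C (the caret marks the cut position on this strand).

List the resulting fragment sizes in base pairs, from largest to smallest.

SphI sites (GCATGC) start at positions 2, 51, 66.
SphI cuts after base 5 of each site (before the last base), so after positions 6, 55, 70.
Linear molecule, 3 cuts → 4 fragments:
  1–6 → 6 bp
  7–55 → 49 bp
  56–70 → 15 bp
  71–113 → 43 bp
Sorted largest to smallest: 49, 43, 15, 6 bp.

49, 43, 15, 6 bp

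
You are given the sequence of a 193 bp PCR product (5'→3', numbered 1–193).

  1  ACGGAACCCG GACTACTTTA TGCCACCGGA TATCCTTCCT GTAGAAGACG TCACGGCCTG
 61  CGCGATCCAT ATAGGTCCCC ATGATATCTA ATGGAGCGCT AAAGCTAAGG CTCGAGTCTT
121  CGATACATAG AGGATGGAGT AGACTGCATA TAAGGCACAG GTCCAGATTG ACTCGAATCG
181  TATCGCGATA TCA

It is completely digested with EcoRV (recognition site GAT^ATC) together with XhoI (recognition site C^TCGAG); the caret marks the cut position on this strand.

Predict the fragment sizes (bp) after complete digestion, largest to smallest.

78, 54, 31, 26, 4 bp

EcoRV sites (GATATC) start at positions 29, 83, 187.
EcoRV cuts after base 3 of each site, so after positions 31, 85, 189.
The XhoI site (CTCGAG) starts at position 111.
XhoI cuts after the first base of each site, so after position 111.
Combined cut positions: 31, 85, 111, 189.
Linear molecule, 4 cuts → 5 fragments:
  1–31 → 31 bp
  32–85 → 54 bp
  86–111 → 26 bp
  112–189 → 78 bp
  190–193 → 4 bp
Sorted largest to smallest: 78, 54, 31, 26, 4 bp.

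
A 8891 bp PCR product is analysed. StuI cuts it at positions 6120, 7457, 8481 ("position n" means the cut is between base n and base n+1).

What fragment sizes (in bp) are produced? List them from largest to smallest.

6120, 1337, 1024, 410 bp

Linear molecule, 3 cuts → 4 fragments:
  6120 − 0 = 6120 bp
  7457 − 6120 = 1337 bp
  8481 − 7457 = 1024 bp
  8891 − 8481 = 410 bp
Sorted largest to smallest: 6120, 1337, 1024, 410 bp.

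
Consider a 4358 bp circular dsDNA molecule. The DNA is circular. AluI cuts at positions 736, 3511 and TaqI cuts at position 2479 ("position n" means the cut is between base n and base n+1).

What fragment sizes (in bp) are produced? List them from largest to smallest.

Combined cut positions (sorted): 736, 2479, 3511.
Circular molecule, 3 cuts → 3 fragments:
  2479 − 736 = 1743 bp
  3511 − 2479 = 1032 bp
  wrap: 4358 − 3511 + 736 = 1583 bp
Sorted largest to smallest: 1743, 1583, 1032 bp.

1743, 1583, 1032 bp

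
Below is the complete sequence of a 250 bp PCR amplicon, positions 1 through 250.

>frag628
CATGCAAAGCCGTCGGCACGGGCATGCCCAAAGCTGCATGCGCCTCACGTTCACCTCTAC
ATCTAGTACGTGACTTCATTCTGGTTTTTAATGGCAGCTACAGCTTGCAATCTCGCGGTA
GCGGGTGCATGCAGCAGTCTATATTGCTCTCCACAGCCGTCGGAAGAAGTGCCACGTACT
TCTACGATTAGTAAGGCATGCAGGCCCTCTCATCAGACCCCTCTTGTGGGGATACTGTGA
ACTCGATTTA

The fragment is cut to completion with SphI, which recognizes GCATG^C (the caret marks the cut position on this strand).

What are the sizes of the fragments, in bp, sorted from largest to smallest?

SphI sites (GCATGC) start at positions 22, 36, 127, 196.
SphI cuts after base 5 of each site (before the last base), so after positions 26, 40, 131, 200.
Linear molecule, 4 cuts → 5 fragments:
  1–26 → 26 bp
  27–40 → 14 bp
  41–131 → 91 bp
  132–200 → 69 bp
  201–250 → 50 bp
Sorted largest to smallest: 91, 69, 50, 26, 14 bp.

91, 69, 50, 26, 14 bp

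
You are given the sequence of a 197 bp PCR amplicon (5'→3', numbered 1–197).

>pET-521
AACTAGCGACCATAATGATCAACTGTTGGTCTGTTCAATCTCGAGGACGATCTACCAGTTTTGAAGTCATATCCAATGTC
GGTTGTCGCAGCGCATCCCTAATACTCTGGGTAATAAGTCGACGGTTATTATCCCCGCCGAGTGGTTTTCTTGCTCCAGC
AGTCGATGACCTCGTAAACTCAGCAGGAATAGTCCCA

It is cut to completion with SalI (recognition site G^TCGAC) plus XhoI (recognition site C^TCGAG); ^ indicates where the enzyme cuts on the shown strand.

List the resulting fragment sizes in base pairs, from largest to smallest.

The SalI site (GTCGAC) starts at position 118.
SalI cuts after the first base of each site, so after position 118.
The XhoI site (CTCGAG) starts at position 40.
XhoI cuts after the first base of each site, so after position 40.
Combined cut positions: 40, 118.
Linear molecule, 2 cuts → 3 fragments:
  1–40 → 40 bp
  41–118 → 78 bp
  119–197 → 79 bp
Sorted largest to smallest: 79, 78, 40 bp.

79, 78, 40 bp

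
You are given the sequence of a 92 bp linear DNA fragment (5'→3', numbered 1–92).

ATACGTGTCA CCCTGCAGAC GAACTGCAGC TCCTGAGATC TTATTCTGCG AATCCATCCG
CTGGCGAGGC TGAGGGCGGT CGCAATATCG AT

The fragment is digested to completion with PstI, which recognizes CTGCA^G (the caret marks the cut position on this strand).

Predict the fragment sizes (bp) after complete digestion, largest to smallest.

PstI sites (CTGCAG) start at positions 13, 24.
PstI cuts after base 5 of each site (before the last base), so after positions 17, 28.
Linear molecule, 2 cuts → 3 fragments:
  1–17 → 17 bp
  18–28 → 11 bp
  29–92 → 64 bp
Sorted largest to smallest: 64, 17, 11 bp.

64, 17, 11 bp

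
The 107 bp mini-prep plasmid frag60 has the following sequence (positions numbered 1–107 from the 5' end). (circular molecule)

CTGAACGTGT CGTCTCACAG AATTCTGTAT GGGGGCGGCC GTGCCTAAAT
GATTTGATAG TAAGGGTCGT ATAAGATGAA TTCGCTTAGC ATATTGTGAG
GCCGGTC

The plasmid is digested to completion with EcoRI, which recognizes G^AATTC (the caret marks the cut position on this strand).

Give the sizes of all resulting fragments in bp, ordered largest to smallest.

EcoRI sites (GAATTC) start at positions 20, 78.
EcoRI cuts after the first base of each site, so after positions 20, 78.
Circular molecule, 2 cuts → 2 fragments:
  21–78 → 58 bp
  79–107 then 1–20 → 29 + 20 = 49 bp
Sorted largest to smallest: 58, 49 bp.

58, 49 bp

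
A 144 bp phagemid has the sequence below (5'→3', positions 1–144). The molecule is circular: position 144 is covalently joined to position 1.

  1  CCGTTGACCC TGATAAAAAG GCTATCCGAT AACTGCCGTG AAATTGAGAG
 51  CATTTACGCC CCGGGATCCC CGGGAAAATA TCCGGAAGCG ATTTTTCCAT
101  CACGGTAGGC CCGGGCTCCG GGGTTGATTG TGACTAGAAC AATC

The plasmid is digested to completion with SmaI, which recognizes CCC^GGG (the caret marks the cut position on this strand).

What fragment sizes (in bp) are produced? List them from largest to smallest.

SmaI sites (CCCGGG) start at positions 60, 69, 110.
SmaI cuts after base 3 of each site, so after positions 62, 71, 112.
Circular molecule, 3 cuts → 3 fragments:
  63–71 → 9 bp
  72–112 → 41 bp
  113–144 then 1–62 → 32 + 62 = 94 bp
Sorted largest to smallest: 94, 41, 9 bp.

94, 41, 9 bp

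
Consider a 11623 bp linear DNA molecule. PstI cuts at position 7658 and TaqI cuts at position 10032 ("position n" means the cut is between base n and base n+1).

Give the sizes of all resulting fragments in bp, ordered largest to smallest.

7658, 2374, 1591 bp

Combined cut positions (sorted): 7658, 10032.
Linear molecule, 2 cuts → 3 fragments:
  7658 − 0 = 7658 bp
  10032 − 7658 = 2374 bp
  11623 − 10032 = 1591 bp
Sorted largest to smallest: 7658, 2374, 1591 bp.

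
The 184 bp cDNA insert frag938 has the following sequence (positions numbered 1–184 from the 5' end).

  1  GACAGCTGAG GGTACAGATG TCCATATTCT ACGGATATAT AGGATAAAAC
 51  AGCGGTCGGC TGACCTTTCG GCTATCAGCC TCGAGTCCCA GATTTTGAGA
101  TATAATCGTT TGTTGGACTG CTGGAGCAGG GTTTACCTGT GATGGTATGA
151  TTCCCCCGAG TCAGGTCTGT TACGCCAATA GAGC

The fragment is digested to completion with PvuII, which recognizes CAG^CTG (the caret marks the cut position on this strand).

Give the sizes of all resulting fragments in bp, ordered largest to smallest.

179, 5 bp

The PvuII site (CAGCTG) starts at position 3.
PvuII cuts after base 3 of each site, so after position 5.
Linear molecule, 1 cut → 2 fragments:
  1–5 → 5 bp
  6–184 → 179 bp
Sorted largest to smallest: 179, 5 bp.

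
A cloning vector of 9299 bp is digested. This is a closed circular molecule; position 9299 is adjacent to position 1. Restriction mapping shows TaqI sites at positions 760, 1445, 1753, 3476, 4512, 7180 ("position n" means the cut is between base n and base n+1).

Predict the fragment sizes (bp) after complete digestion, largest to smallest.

Circular molecule, 6 cuts → 6 fragments:
  1445 − 760 = 685 bp
  1753 − 1445 = 308 bp
  3476 − 1753 = 1723 bp
  4512 − 3476 = 1036 bp
  7180 − 4512 = 2668 bp
  wrap: 9299 − 7180 + 760 = 2879 bp
Sorted largest to smallest: 2879, 2668, 1723, 1036, 685, 308 bp.

2879, 2668, 1723, 1036, 685, 308 bp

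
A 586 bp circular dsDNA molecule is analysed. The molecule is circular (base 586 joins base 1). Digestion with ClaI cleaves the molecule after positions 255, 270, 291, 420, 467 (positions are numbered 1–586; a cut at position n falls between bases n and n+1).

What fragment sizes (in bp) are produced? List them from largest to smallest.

Circular molecule, 5 cuts → 5 fragments:
  270 − 255 = 15 bp
  291 − 270 = 21 bp
  420 − 291 = 129 bp
  467 − 420 = 47 bp
  wrap: 586 − 467 + 255 = 374 bp
Sorted largest to smallest: 374, 129, 47, 21, 15 bp.

374, 129, 47, 21, 15 bp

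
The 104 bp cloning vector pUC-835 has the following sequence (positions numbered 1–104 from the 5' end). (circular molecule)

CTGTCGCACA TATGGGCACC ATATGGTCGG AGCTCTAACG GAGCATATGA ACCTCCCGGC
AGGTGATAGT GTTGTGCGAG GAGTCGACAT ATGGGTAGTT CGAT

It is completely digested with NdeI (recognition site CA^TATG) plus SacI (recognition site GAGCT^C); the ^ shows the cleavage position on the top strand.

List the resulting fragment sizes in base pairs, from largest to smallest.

NdeI sites (CATATG) start at positions 9, 20, 44, 88.
NdeI cuts after base 2 of each site, so after positions 10, 21, 45, 89.
The SacI site (GAGCTC) starts at position 30.
SacI cuts after base 5 of each site (before the last base), so after position 34.
Combined cut positions: 10, 21, 34, 45, 89.
Circular molecule, 5 cuts → 5 fragments:
  11–21 → 11 bp
  22–34 → 13 bp
  35–45 → 11 bp
  46–89 → 44 bp
  90–104 then 1–10 → 15 + 10 = 25 bp
Sorted largest to smallest: 44, 25, 13, 11, 11 bp.

44, 25, 13, 11, 11 bp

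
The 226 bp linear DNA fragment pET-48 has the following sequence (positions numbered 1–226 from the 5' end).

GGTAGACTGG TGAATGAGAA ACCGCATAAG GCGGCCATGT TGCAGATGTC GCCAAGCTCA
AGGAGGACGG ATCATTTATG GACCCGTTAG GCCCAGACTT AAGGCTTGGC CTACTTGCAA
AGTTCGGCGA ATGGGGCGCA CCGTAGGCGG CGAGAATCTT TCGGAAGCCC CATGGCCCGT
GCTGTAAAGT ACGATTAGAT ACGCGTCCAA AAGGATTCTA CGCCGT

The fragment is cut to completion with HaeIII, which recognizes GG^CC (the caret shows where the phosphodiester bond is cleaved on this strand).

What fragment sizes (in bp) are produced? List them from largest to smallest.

66, 57, 51, 34, 18 bp

HaeIII sites (GGCC) start at positions 33, 90, 108, 174.
HaeIII cuts after base 2 of each site, so after positions 34, 91, 109, 175.
Linear molecule, 4 cuts → 5 fragments:
  1–34 → 34 bp
  35–91 → 57 bp
  92–109 → 18 bp
  110–175 → 66 bp
  176–226 → 51 bp
Sorted largest to smallest: 66, 57, 51, 34, 18 bp.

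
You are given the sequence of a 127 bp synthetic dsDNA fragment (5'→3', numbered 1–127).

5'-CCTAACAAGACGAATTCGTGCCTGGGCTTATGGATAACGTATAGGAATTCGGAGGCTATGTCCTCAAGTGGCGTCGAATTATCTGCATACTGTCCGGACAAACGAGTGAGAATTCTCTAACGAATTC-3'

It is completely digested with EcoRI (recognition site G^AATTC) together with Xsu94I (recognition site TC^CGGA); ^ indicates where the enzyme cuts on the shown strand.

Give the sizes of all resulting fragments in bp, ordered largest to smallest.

49, 33, 16, 12, 12, 5 bp

EcoRI sites (GAATTC) start at positions 12, 45, 110, 122.
EcoRI cuts after the first base of each site, so after positions 12, 45, 110, 122.
The Xsu94I site (TCCGGA) starts at position 93.
Xsu94I cuts after base 2 of each site, so after position 94.
Combined cut positions: 12, 45, 94, 110, 122.
Linear molecule, 5 cuts → 6 fragments:
  1–12 → 12 bp
  13–45 → 33 bp
  46–94 → 49 bp
  95–110 → 16 bp
  111–122 → 12 bp
  123–127 → 5 bp
Sorted largest to smallest: 49, 33, 16, 12, 12, 5 bp.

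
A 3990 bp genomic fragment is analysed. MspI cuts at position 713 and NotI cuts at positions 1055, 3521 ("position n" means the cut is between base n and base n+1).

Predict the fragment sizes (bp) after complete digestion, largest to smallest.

2466, 713, 469, 342 bp

Combined cut positions (sorted): 713, 1055, 3521.
Linear molecule, 3 cuts → 4 fragments:
  713 − 0 = 713 bp
  1055 − 713 = 342 bp
  3521 − 1055 = 2466 bp
  3990 − 3521 = 469 bp
Sorted largest to smallest: 2466, 713, 469, 342 bp.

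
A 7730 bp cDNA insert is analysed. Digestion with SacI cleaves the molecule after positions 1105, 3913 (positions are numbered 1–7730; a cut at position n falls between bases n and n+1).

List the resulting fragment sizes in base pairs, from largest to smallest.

3817, 2808, 1105 bp

Linear molecule, 2 cuts → 3 fragments:
  1105 − 0 = 1105 bp
  3913 − 1105 = 2808 bp
  7730 − 3913 = 3817 bp
Sorted largest to smallest: 3817, 2808, 1105 bp.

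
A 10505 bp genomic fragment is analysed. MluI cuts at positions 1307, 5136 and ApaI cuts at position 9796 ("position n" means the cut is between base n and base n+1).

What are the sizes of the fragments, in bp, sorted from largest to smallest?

4660, 3829, 1307, 709 bp

Combined cut positions (sorted): 1307, 5136, 9796.
Linear molecule, 3 cuts → 4 fragments:
  1307 − 0 = 1307 bp
  5136 − 1307 = 3829 bp
  9796 − 5136 = 4660 bp
  10505 − 9796 = 709 bp
Sorted largest to smallest: 4660, 3829, 1307, 709 bp.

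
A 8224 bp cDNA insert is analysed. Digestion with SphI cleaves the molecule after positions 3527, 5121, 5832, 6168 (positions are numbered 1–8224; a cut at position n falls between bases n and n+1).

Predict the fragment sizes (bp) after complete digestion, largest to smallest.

3527, 2056, 1594, 711, 336 bp

Linear molecule, 4 cuts → 5 fragments:
  3527 − 0 = 3527 bp
  5121 − 3527 = 1594 bp
  5832 − 5121 = 711 bp
  6168 − 5832 = 336 bp
  8224 − 6168 = 2056 bp
Sorted largest to smallest: 3527, 2056, 1594, 711, 336 bp.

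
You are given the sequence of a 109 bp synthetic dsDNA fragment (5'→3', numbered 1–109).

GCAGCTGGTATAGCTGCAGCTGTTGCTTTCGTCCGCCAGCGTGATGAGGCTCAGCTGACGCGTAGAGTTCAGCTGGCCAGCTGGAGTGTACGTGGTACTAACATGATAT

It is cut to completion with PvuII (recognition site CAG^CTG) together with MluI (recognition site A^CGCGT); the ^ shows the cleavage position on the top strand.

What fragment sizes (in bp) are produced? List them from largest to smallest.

35, 29, 15, 14, 8, 4, 4 bp

PvuII sites (CAGCTG) start at positions 2, 17, 52, 70, 78.
PvuII cuts after base 3 of each site, so after positions 4, 19, 54, 72, 80.
The MluI site (ACGCGT) starts at position 58.
MluI cuts after the first base of each site, so after position 58.
Combined cut positions: 4, 19, 54, 58, 72, 80.
Linear molecule, 6 cuts → 7 fragments:
  1–4 → 4 bp
  5–19 → 15 bp
  20–54 → 35 bp
  55–58 → 4 bp
  59–72 → 14 bp
  73–80 → 8 bp
  81–109 → 29 bp
Sorted largest to smallest: 35, 29, 15, 14, 8, 4, 4 bp.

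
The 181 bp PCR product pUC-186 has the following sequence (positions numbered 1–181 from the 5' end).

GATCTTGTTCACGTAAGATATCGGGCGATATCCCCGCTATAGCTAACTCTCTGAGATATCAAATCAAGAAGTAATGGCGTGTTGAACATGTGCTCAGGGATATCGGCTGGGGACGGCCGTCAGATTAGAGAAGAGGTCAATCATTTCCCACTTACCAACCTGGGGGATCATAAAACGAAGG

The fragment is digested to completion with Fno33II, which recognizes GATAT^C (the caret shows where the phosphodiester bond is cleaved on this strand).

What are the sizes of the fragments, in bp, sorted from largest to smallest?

78, 44, 28, 21, 10 bp

Fno33II sites (GATATC) start at positions 17, 27, 55, 99.
Fno33II cuts after base 5 of each site (before the last base), so after positions 21, 31, 59, 103.
Linear molecule, 4 cuts → 5 fragments:
  1–21 → 21 bp
  22–31 → 10 bp
  32–59 → 28 bp
  60–103 → 44 bp
  104–181 → 78 bp
Sorted largest to smallest: 78, 44, 28, 21, 10 bp.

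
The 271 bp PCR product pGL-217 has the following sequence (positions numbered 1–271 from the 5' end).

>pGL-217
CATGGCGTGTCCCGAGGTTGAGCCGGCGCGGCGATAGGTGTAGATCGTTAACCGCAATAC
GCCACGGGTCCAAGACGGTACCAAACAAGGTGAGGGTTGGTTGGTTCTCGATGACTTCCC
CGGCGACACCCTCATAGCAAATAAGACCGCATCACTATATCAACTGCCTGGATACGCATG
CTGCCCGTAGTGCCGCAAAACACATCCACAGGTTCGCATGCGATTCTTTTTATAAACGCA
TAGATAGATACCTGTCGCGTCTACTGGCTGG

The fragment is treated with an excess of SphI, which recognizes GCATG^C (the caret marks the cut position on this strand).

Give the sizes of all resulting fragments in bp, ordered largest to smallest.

SphI sites (GCATGC) start at positions 176, 216.
SphI cuts after base 5 of each site (before the last base), so after positions 180, 220.
Linear molecule, 2 cuts → 3 fragments:
  1–180 → 180 bp
  181–220 → 40 bp
  221–271 → 51 bp
Sorted largest to smallest: 180, 51, 40 bp.

180, 51, 40 bp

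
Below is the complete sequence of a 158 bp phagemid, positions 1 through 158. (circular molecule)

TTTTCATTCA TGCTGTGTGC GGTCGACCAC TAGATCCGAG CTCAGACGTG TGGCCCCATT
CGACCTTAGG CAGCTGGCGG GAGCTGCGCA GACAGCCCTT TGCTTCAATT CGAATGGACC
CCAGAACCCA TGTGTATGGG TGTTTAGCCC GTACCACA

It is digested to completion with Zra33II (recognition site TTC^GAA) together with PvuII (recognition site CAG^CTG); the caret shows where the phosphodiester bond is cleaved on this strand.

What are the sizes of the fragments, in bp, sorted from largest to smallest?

The Zra33II site (TTCGAA) starts at position 109.
Zra33II cuts after base 3 of each site, so after position 111.
The PvuII site (CAGCTG) starts at position 71.
PvuII cuts after base 3 of each site, so after position 73.
Combined cut positions: 73, 111.
Circular molecule, 2 cuts → 2 fragments:
  74–111 → 38 bp
  112–158 then 1–73 → 47 + 73 = 120 bp
Sorted largest to smallest: 120, 38 bp.

120, 38 bp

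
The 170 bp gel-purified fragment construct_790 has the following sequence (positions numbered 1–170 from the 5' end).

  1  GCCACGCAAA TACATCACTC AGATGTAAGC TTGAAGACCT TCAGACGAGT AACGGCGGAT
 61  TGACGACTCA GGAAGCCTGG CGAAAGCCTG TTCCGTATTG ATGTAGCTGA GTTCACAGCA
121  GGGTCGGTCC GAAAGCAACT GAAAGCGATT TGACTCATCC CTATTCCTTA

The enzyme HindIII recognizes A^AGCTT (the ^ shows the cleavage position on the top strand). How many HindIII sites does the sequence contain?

AAGCTT occurs starting at position 27.
HindIII cuts at 1 site.

1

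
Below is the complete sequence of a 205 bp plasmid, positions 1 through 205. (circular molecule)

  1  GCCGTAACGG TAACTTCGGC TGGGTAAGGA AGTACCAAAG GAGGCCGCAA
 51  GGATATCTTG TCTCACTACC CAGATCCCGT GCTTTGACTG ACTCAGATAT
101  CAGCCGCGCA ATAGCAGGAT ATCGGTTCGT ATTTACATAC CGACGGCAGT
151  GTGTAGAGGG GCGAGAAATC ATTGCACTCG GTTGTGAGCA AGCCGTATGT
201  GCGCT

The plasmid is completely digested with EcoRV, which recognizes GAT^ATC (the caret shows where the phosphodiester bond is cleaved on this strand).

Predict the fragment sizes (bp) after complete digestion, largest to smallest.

EcoRV sites (GATATC) start at positions 52, 96, 118.
EcoRV cuts after base 3 of each site, so after positions 54, 98, 120.
Circular molecule, 3 cuts → 3 fragments:
  55–98 → 44 bp
  99–120 → 22 bp
  121–205 then 1–54 → 85 + 54 = 139 bp
Sorted largest to smallest: 139, 44, 22 bp.

139, 44, 22 bp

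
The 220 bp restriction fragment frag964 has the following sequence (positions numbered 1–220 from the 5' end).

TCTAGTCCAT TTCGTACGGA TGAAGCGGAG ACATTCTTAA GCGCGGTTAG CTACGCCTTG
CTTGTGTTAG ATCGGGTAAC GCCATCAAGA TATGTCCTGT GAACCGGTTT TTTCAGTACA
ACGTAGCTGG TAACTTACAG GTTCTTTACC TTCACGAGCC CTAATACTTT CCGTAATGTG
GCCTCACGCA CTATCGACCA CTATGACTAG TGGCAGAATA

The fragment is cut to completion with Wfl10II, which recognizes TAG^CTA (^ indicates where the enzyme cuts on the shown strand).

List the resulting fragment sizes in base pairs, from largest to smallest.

170, 50 bp

The Wfl10II site (TAGCTA) starts at position 48.
Wfl10II cuts after base 3 of each site, so after position 50.
Linear molecule, 1 cut → 2 fragments:
  1–50 → 50 bp
  51–220 → 170 bp
Sorted largest to smallest: 170, 50 bp.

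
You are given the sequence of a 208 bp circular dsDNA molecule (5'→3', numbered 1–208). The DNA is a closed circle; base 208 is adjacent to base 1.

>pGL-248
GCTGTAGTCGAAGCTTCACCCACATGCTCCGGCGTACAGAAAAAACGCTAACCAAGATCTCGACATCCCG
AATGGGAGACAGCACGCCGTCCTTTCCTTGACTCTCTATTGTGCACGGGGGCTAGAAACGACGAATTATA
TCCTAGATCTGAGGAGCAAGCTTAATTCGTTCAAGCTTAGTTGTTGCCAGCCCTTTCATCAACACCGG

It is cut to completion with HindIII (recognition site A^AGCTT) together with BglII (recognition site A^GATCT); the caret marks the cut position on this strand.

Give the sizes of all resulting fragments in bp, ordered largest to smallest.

90, 46, 44, 15, 13 bp

HindIII sites (AAGCTT) start at positions 11, 158, 173.
HindIII cuts after the first base of each site, so after positions 11, 158, 173.
BglII sites (AGATCT) start at positions 55, 145.
BglII cuts after the first base of each site, so after positions 55, 145.
Combined cut positions: 11, 55, 145, 158, 173.
Circular molecule, 5 cuts → 5 fragments:
  12–55 → 44 bp
  56–145 → 90 bp
  146–158 → 13 bp
  159–173 → 15 bp
  174–208 then 1–11 → 35 + 11 = 46 bp
Sorted largest to smallest: 90, 46, 44, 15, 13 bp.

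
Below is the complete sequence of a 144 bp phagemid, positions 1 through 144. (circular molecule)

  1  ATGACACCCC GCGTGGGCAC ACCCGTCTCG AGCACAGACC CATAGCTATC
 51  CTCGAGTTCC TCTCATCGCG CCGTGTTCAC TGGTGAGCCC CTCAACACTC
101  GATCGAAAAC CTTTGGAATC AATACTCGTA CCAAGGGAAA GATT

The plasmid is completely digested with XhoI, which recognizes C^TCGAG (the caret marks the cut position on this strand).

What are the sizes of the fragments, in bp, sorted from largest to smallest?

XhoI sites (CTCGAG) start at positions 27, 51.
XhoI cuts after the first base of each site, so after positions 27, 51.
Circular molecule, 2 cuts → 2 fragments:
  28–51 → 24 bp
  52–144 then 1–27 → 93 + 27 = 120 bp
Sorted largest to smallest: 120, 24 bp.

120, 24 bp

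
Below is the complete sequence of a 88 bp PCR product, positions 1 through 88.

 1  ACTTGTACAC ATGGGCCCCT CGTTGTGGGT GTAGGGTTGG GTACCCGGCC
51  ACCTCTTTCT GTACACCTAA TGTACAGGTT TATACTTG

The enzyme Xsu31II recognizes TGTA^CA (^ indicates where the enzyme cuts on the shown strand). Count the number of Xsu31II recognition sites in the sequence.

3

TGTACA occurs starting at positions 4, 60, 71.
Xsu31II cuts at 3 sites.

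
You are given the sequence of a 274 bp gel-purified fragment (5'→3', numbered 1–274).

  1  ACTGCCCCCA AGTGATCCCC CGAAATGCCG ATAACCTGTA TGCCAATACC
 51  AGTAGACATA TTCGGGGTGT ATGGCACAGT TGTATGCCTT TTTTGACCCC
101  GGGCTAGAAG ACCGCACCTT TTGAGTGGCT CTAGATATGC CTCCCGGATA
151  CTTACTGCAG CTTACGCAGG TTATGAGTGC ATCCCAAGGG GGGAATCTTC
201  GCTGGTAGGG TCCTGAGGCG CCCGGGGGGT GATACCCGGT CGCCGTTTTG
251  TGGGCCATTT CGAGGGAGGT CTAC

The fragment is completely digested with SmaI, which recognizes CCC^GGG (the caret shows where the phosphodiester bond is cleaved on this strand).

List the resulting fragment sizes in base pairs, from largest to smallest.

123, 100, 51 bp

SmaI sites (CCCGGG) start at positions 98, 221.
SmaI cuts after base 3 of each site, so after positions 100, 223.
Linear molecule, 2 cuts → 3 fragments:
  1–100 → 100 bp
  101–223 → 123 bp
  224–274 → 51 bp
Sorted largest to smallest: 123, 100, 51 bp.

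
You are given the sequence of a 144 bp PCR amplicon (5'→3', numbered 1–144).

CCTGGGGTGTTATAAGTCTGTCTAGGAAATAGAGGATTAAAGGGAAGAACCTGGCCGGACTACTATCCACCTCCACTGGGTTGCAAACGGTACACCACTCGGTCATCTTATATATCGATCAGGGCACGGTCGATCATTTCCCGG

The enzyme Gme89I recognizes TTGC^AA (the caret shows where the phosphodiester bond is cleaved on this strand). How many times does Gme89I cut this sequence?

1

TTGCAA occurs starting at position 81.
Gme89I cuts at 1 site.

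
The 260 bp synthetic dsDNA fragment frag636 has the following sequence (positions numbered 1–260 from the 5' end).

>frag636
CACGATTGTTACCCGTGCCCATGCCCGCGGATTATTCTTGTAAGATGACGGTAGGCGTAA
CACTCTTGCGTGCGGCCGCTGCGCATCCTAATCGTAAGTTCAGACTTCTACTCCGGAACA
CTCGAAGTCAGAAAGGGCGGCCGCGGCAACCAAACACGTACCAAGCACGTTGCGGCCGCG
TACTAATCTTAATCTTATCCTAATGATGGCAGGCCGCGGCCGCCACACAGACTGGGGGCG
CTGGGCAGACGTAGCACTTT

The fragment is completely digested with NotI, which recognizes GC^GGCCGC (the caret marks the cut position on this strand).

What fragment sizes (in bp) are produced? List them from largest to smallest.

NotI sites (GCGGCCGC) start at positions 72, 137, 172, 216.
NotI cuts after base 2 of each site, so after positions 73, 138, 173, 217.
Linear molecule, 4 cuts → 5 fragments:
  1–73 → 73 bp
  74–138 → 65 bp
  139–173 → 35 bp
  174–217 → 44 bp
  218–260 → 43 bp
Sorted largest to smallest: 73, 65, 44, 43, 35 bp.

73, 65, 44, 43, 35 bp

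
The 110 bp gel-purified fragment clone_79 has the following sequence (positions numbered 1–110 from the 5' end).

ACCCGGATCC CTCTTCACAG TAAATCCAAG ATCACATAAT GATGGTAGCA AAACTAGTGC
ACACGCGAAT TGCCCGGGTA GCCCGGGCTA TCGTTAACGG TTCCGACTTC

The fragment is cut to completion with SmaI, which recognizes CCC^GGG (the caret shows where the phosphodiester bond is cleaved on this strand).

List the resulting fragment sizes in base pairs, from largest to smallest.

75, 26, 9 bp

SmaI sites (CCCGGG) start at positions 73, 82.
SmaI cuts after base 3 of each site, so after positions 75, 84.
Linear molecule, 2 cuts → 3 fragments:
  1–75 → 75 bp
  76–84 → 9 bp
  85–110 → 26 bp
Sorted largest to smallest: 75, 26, 9 bp.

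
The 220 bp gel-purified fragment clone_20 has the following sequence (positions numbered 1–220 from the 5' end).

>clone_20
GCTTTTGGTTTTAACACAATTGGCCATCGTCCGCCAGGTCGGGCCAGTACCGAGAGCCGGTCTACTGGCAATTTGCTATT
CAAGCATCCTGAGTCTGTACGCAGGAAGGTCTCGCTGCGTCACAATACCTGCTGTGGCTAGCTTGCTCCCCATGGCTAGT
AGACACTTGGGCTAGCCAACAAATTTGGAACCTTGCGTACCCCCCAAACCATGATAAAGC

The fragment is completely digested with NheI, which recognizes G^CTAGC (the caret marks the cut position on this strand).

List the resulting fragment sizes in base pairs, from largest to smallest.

NheI sites (GCTAGC) start at positions 137, 171.
NheI cuts after the first base of each site, so after positions 137, 171.
Linear molecule, 2 cuts → 3 fragments:
  1–137 → 137 bp
  138–171 → 34 bp
  172–220 → 49 bp
Sorted largest to smallest: 137, 49, 34 bp.

137, 49, 34 bp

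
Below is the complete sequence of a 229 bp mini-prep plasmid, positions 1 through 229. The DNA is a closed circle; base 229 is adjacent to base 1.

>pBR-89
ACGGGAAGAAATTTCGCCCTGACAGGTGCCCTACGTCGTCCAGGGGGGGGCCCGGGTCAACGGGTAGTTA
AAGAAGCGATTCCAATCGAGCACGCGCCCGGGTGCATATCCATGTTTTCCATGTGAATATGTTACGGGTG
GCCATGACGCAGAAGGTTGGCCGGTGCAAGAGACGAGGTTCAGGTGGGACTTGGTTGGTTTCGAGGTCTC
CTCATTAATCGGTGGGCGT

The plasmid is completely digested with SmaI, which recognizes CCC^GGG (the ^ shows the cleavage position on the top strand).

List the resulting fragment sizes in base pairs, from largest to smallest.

183, 46 bp

SmaI sites (CCCGGG) start at positions 51, 97.
SmaI cuts after base 3 of each site, so after positions 53, 99.
Circular molecule, 2 cuts → 2 fragments:
  54–99 → 46 bp
  100–229 then 1–53 → 130 + 53 = 183 bp
Sorted largest to smallest: 183, 46 bp.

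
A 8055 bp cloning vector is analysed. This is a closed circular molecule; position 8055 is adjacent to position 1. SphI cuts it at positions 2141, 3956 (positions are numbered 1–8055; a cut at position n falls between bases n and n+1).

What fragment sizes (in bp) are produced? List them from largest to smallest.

Circular molecule, 2 cuts → 2 fragments:
  3956 − 2141 = 1815 bp
  wrap: 8055 − 3956 + 2141 = 6240 bp
Sorted largest to smallest: 6240, 1815 bp.

6240, 1815 bp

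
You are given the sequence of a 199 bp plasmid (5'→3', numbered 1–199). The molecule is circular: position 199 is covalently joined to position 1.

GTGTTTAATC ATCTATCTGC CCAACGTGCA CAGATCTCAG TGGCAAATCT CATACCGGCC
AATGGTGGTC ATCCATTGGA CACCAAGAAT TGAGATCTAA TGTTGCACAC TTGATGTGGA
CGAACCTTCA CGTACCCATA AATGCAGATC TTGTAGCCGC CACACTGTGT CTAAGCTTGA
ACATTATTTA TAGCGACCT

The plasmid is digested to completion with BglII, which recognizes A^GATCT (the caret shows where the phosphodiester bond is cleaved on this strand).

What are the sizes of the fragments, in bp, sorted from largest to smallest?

85, 61, 53 bp

BglII sites (AGATCT) start at positions 32, 93, 146.
BglII cuts after the first base of each site, so after positions 32, 93, 146.
Circular molecule, 3 cuts → 3 fragments:
  33–93 → 61 bp
  94–146 → 53 bp
  147–199 then 1–32 → 53 + 32 = 85 bp
Sorted largest to smallest: 85, 61, 53 bp.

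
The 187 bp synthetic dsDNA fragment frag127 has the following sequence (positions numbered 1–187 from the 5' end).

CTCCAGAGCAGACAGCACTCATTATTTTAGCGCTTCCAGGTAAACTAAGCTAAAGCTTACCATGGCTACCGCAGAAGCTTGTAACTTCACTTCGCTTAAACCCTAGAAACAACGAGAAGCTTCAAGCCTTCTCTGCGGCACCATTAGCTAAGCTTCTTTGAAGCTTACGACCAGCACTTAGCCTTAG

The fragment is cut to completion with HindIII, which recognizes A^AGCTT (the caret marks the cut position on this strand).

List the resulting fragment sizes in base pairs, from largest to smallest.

53, 42, 33, 26, 22, 11 bp

HindIII sites (AAGCTT) start at positions 53, 75, 117, 150, 161.
HindIII cuts after the first base of each site, so after positions 53, 75, 117, 150, 161.
Linear molecule, 5 cuts → 6 fragments:
  1–53 → 53 bp
  54–75 → 22 bp
  76–117 → 42 bp
  118–150 → 33 bp
  151–161 → 11 bp
  162–187 → 26 bp
Sorted largest to smallest: 53, 42, 33, 26, 22, 11 bp.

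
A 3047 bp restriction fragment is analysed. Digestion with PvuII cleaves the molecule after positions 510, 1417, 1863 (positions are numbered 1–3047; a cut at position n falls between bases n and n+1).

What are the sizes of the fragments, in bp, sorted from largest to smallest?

1184, 907, 510, 446 bp

Linear molecule, 3 cuts → 4 fragments:
  510 − 0 = 510 bp
  1417 − 510 = 907 bp
  1863 − 1417 = 446 bp
  3047 − 1863 = 1184 bp
Sorted largest to smallest: 1184, 907, 510, 446 bp.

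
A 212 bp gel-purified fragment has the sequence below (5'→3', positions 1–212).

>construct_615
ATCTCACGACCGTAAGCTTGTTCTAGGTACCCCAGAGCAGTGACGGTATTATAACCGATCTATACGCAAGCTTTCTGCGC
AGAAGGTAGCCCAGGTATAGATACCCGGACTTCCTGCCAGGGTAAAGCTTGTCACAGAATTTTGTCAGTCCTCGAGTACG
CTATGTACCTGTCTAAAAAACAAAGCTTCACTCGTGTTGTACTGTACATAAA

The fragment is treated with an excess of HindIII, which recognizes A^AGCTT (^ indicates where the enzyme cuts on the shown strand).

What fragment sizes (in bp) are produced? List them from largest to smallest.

58, 57, 54, 29, 14 bp

HindIII sites (AAGCTT) start at positions 14, 68, 125, 183.
HindIII cuts after the first base of each site, so after positions 14, 68, 125, 183.
Linear molecule, 4 cuts → 5 fragments:
  1–14 → 14 bp
  15–68 → 54 bp
  69–125 → 57 bp
  126–183 → 58 bp
  184–212 → 29 bp
Sorted largest to smallest: 58, 57, 54, 29, 14 bp.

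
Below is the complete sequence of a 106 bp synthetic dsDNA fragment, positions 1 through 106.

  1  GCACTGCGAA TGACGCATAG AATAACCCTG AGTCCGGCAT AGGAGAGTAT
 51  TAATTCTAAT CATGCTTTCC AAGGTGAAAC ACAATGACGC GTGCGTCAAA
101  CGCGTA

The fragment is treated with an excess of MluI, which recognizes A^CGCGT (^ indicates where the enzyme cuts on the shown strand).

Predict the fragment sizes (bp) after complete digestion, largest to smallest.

87, 13, 6 bp

MluI sites (ACGCGT) start at positions 87, 100.
MluI cuts after the first base of each site, so after positions 87, 100.
Linear molecule, 2 cuts → 3 fragments:
  1–87 → 87 bp
  88–100 → 13 bp
  101–106 → 6 bp
Sorted largest to smallest: 87, 13, 6 bp.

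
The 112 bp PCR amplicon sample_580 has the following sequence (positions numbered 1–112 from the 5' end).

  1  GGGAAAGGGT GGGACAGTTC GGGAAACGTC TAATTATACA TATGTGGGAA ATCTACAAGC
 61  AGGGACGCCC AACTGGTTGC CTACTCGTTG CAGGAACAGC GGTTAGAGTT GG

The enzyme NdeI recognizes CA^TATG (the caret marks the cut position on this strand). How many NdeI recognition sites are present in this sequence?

1

CATATG occurs starting at position 39.
NdeI cuts at 1 site.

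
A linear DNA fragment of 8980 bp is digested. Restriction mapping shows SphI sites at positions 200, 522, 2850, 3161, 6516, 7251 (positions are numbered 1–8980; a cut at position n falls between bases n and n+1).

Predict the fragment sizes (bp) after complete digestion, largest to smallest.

Linear molecule, 6 cuts → 7 fragments:
  200 − 0 = 200 bp
  522 − 200 = 322 bp
  2850 − 522 = 2328 bp
  3161 − 2850 = 311 bp
  6516 − 3161 = 3355 bp
  7251 − 6516 = 735 bp
  8980 − 7251 = 1729 bp
Sorted largest to smallest: 3355, 2328, 1729, 735, 322, 311, 200 bp.

3355, 2328, 1729, 735, 322, 311, 200 bp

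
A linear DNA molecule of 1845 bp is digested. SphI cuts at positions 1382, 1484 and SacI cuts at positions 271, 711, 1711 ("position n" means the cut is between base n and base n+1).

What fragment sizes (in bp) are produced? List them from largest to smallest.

Combined cut positions (sorted): 271, 711, 1382, 1484, 1711.
Linear molecule, 5 cuts → 6 fragments:
  271 − 0 = 271 bp
  711 − 271 = 440 bp
  1382 − 711 = 671 bp
  1484 − 1382 = 102 bp
  1711 − 1484 = 227 bp
  1845 − 1711 = 134 bp
Sorted largest to smallest: 671, 440, 271, 227, 134, 102 bp.

671, 440, 271, 227, 134, 102 bp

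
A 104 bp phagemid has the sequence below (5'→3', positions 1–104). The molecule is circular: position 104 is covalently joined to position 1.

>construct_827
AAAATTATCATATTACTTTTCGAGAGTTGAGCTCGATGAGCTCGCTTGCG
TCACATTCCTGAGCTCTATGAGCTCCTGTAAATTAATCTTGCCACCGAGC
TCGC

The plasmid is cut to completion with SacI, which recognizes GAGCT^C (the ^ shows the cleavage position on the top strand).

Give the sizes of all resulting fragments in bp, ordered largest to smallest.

SacI sites (GAGCTC) start at positions 29, 38, 61, 70, 97.
SacI cuts after base 5 of each site (before the last base), so after positions 33, 42, 65, 74, 101.
Circular molecule, 5 cuts → 5 fragments:
  34–42 → 9 bp
  43–65 → 23 bp
  66–74 → 9 bp
  75–101 → 27 bp
  102–104 then 1–33 → 3 + 33 = 36 bp
Sorted largest to smallest: 36, 27, 23, 9, 9 bp.

36, 27, 23, 9, 9 bp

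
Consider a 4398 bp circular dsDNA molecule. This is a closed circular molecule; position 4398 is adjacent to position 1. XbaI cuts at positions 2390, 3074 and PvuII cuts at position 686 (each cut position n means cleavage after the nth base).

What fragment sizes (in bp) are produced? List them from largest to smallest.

2010, 1704, 684 bp

Combined cut positions (sorted): 686, 2390, 3074.
Circular molecule, 3 cuts → 3 fragments:
  2390 − 686 = 1704 bp
  3074 − 2390 = 684 bp
  wrap: 4398 − 3074 + 686 = 2010 bp
Sorted largest to smallest: 2010, 1704, 684 bp.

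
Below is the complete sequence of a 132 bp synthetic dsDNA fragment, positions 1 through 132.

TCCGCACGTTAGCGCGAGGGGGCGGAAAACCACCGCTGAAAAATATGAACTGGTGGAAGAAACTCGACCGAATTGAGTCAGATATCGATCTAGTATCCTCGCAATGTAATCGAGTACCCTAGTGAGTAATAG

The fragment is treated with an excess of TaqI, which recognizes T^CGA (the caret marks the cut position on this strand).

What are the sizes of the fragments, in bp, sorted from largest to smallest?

TaqI sites (TCGA) start at positions 64, 85, 110.
TaqI cuts after the first base of each site, so after positions 64, 85, 110.
Linear molecule, 3 cuts → 4 fragments:
  1–64 → 64 bp
  65–85 → 21 bp
  86–110 → 25 bp
  111–132 → 22 bp
Sorted largest to smallest: 64, 25, 22, 21 bp.

64, 25, 22, 21 bp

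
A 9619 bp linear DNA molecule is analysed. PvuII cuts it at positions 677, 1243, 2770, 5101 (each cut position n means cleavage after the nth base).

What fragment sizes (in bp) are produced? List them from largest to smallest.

Linear molecule, 4 cuts → 5 fragments:
  677 − 0 = 677 bp
  1243 − 677 = 566 bp
  2770 − 1243 = 1527 bp
  5101 − 2770 = 2331 bp
  9619 − 5101 = 4518 bp
Sorted largest to smallest: 4518, 2331, 1527, 677, 566 bp.

4518, 2331, 1527, 677, 566 bp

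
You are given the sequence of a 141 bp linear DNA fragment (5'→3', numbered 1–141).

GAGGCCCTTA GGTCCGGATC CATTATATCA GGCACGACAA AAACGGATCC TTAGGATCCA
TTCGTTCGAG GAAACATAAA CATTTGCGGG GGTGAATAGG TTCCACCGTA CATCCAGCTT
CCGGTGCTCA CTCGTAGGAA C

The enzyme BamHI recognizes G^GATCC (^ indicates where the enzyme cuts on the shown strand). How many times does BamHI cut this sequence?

GGATCC occurs starting at positions 16, 45, 54.
BamHI cuts at 3 sites.

3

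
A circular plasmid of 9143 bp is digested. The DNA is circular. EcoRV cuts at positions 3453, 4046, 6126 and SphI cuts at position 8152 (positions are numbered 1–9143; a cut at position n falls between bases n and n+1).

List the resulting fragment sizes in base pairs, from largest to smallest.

Combined cut positions (sorted): 3453, 4046, 6126, 8152.
Circular molecule, 4 cuts → 4 fragments:
  4046 − 3453 = 593 bp
  6126 − 4046 = 2080 bp
  8152 − 6126 = 2026 bp
  wrap: 9143 − 8152 + 3453 = 4444 bp
Sorted largest to smallest: 4444, 2080, 2026, 593 bp.

4444, 2080, 2026, 593 bp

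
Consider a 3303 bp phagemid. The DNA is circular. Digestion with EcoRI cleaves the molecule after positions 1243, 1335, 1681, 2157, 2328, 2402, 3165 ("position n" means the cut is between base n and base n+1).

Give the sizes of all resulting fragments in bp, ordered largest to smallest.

Circular molecule, 7 cuts → 7 fragments:
  1335 − 1243 = 92 bp
  1681 − 1335 = 346 bp
  2157 − 1681 = 476 bp
  2328 − 2157 = 171 bp
  2402 − 2328 = 74 bp
  3165 − 2402 = 763 bp
  wrap: 3303 − 3165 + 1243 = 1381 bp
Sorted largest to smallest: 1381, 763, 476, 346, 171, 92, 74 bp.

1381, 763, 476, 346, 171, 92, 74 bp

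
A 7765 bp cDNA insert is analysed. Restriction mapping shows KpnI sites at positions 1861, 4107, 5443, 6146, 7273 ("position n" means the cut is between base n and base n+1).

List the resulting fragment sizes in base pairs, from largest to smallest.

2246, 1861, 1336, 1127, 703, 492 bp

Linear molecule, 5 cuts → 6 fragments:
  1861 − 0 = 1861 bp
  4107 − 1861 = 2246 bp
  5443 − 4107 = 1336 bp
  6146 − 5443 = 703 bp
  7273 − 6146 = 1127 bp
  7765 − 7273 = 492 bp
Sorted largest to smallest: 2246, 1861, 1336, 1127, 703, 492 bp.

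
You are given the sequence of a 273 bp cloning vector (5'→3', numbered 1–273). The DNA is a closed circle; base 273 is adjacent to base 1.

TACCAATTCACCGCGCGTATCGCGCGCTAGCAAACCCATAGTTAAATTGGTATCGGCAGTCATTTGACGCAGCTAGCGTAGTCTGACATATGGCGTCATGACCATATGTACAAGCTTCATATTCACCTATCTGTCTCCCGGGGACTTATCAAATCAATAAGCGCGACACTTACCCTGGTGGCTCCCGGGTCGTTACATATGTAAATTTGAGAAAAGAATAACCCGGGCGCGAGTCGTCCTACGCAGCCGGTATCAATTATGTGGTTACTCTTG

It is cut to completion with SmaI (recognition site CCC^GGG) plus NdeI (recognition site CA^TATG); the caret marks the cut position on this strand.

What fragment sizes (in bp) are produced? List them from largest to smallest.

SmaI sites (CCCGGG) start at positions 137, 184, 222.
SmaI cuts after base 3 of each site, so after positions 139, 186, 224.
NdeI sites (CATATG) start at positions 87, 103, 196.
NdeI cuts after base 2 of each site, so after positions 88, 104, 197.
Combined cut positions: 88, 104, 139, 186, 197, 224.
Circular molecule, 6 cuts → 6 fragments:
  89–104 → 16 bp
  105–139 → 35 bp
  140–186 → 47 bp
  187–197 → 11 bp
  198–224 → 27 bp
  225–273 then 1–88 → 49 + 88 = 137 bp
Sorted largest to smallest: 137, 47, 35, 27, 16, 11 bp.

137, 47, 35, 27, 16, 11 bp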